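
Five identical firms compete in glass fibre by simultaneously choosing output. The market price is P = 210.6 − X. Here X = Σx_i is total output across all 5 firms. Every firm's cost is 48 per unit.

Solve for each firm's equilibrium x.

A representative firm's profit is π_i = x_i(210.6 − X) − 48x_i, with X = x_i + Σ_{j≠i} x_j.
First-order condition: 162.6 − 2x_i − Σ_{j≠i} x_j = 0.
In a symmetric equilibrium every firm chooses the same x, so Σ_{j≠i} x_j = 4x. The condition becomes 162.6 − 6x = 0, giving x = 162.6/6 = 27.1.

27.1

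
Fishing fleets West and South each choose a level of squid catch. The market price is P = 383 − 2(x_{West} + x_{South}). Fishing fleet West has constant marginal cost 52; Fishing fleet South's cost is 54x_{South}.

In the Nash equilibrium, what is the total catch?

110

Fishing fleet West's profit: π = x_{West}(383 − 2(x_{West} + x_{South})) − 52x_{West}.
∂π/∂x_{West} = 331 − 4x_{West} − 2x_{South} = 0, so x_{West} = 82.75 − 0.5x_{South}.
By the same steps for South: x_{South} = 82.25 − 0.5x_{West}.
Substituting the second reaction function into the first: x_{West} = 82.75 − 0.5(82.25 − 0.5x_{West}), which gives 0.75x_{West} = 41.625 ⇒ x_{West} = 55.5.
Then x_{South} = 82.25 − 0.5·55.5 = 54.5.
Total catch: 55.5 + 54.5 = 110.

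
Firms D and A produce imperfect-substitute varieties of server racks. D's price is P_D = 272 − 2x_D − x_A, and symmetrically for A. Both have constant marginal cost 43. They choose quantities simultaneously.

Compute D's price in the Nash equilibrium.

Firm D's profit: π = x_D(272 − 2x_D − x_A) − 43x_D.
∂π/∂x_D = 229 − 4x_D − x_A = 0 ⇒ x_D = 57.25 − 0.25x_A.
The game is symmetric, so in equilibrium x_A = x_D: the reaction function gives 1.25x_D = 57.25, hence x_D = 45.8.
P_D = 272 − 2·45.8 − 45.8 = 134.6.

134.6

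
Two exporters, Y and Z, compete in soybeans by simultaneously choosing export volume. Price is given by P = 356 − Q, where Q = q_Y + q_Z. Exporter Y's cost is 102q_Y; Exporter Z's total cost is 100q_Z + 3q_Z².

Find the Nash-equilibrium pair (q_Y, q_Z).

Exporter Y's profit: π = q_Y(356 − (q_Y + q_Z)) − 102q_Y.
∂π/∂q_Y = 254 − 2q_Y − q_Z = 0, so q_Y = 127 − 0.5q_Z.
For Z: ∂π/∂q_Z = 256 − 8q_Z − q_Y = 0 ⇒ q_Z = 32 − 0.125q_Y.
Substituting the second reaction function into the first: q_Y = 127 − 0.5(32 − 0.125q_Y), which gives 0.9375q_Y = 111 ⇒ q_Y = 118.4.
Then q_Z = 32 − 0.125·118.4 = 17.2.

118.4, 17.2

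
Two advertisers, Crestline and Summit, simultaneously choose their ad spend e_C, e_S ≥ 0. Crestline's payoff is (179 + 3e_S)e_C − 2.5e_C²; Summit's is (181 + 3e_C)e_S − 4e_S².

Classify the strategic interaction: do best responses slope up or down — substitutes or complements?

strategic complements

Expanding Crestline's payoff: 179e_C + 3e_Se_C − 2.5e_C².
∂π/∂e_C = 179 + 3e_S − 5e_C = 0, so e_C = 35.8 + 0.6e_S.
The best-response slope de_C/de_S = 0.6 > 0: the reaction function is upward-sloping, so the choices are strategic complements.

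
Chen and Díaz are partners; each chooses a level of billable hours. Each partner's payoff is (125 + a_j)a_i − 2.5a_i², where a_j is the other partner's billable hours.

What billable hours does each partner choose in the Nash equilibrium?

31.25

Chen's payoff is (125 + a_D)a_C − 2.5a_C².
∂π/∂a_C = 125 + a_D − 5a_C = 0, so a_C = 25 + 0.2a_D.
By symmetry a_D = a_C; substituting into the reaction function, 0.8a_C = 25 and a_C = 31.25.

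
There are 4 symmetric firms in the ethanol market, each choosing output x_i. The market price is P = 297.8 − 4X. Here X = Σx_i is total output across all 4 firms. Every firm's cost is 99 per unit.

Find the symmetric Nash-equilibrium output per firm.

A representative firm's profit is π_i = x_i(297.8 − 4X) − 99x_i, with X = x_i + Σ_{j≠i} x_j.
First-order condition: 198.8 − 8x_i − 4Σ_{j≠i} x_j = 0.
In a symmetric equilibrium every firm chooses the same x, so Σ_{j≠i} x_j = 3x. The condition becomes 198.8 − 20x = 0, giving x = 198.8/20 = 9.94.

9.94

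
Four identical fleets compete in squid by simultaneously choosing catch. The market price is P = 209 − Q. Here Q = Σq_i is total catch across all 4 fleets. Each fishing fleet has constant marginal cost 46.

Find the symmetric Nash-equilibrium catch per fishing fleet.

A representative fishing fleet's profit is π_i = q_i(209 − Q) − 46q_i, with Q = q_i + Σ_{j≠i} q_j.
First-order condition: 163 − 2q_i − Σ_{j≠i} q_j = 0.
In a symmetric equilibrium every fishing fleet chooses the same q, so Σ_{j≠i} q_j = 3q. The condition becomes 163 − 5q = 0, giving q = 163/5 = 32.6.

32.6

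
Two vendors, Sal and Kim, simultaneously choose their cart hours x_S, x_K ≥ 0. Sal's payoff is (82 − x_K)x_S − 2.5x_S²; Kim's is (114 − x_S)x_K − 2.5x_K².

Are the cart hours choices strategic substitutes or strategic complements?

Expanding Sal's payoff: 82x_S − x_Kx_S − 2.5x_S².
∂π/∂x_S = 82 − x_K − 5x_S = 0, so x_S = 16.4 − 0.2x_K.
The best-response slope dx_S/dx_K = −0.2 < 0: the reaction function is downward-sloping, so the choices are strategic substitutes.

strategic substitutes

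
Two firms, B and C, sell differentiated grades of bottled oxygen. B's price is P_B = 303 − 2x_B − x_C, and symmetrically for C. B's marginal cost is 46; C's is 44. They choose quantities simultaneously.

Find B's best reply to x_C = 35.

55.5

Firm B's profit: π = x_B(303 − 2x_B − x_C) − 46x_B.
∂π/∂x_B = 257 − 4x_B − x_C = 0 ⇒ x_B = 64.25 − 0.25x_C.
At x_C = 35: x_B = 64.25 − 0.25·35 = 55.5.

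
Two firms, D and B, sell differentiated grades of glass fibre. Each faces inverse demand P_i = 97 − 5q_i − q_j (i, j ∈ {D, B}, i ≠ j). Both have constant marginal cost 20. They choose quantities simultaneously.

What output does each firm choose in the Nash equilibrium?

Firm D's profit: π = q_D(97 − 5q_D − q_B) − 20q_D.
∂π/∂q_D = 77 − 10q_D − q_B = 0 ⇒ q_D = 7.7 − 0.1q_B.
Setting q_D = q_B in the reaction function: q_D = 7.7 − 0.1q_D, so q_D = 7.7 / 1.1 = 7.

7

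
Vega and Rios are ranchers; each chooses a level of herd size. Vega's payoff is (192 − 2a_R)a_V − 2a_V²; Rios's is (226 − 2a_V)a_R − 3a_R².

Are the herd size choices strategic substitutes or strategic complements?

Expanding Vega's payoff: 192a_V − 2a_Ra_V − 2a_V².
∂π/∂a_V = 192 − 2a_R − 4a_V = 0, so a_V = 48 − 0.5a_R.
The best-response slope da_V/da_R = −0.5 < 0: the reaction function is downward-sloping, so the choices are strategic substitutes.

strategic substitutes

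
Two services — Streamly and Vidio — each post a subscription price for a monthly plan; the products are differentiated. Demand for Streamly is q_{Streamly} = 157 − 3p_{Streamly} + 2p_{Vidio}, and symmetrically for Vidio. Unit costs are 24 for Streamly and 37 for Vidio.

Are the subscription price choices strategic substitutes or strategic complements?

strategic complements

Streamly's profit: π = (p_{Streamly} − 24)(157 − 3p_{Streamly} + 2p_{Vidio}).
∂π/∂p_{Streamly} = 229 − 6p_{Streamly} + 2p_{Vidio} = 0 ⇒ p_{Streamly} = 229/6 + (1/3)p_{Vidio}.
The best-response slope dp_{Streamly}/dp_{Vidio} = 1/3 > 0: the reaction function is upward-sloping, so the choices are strategic complements.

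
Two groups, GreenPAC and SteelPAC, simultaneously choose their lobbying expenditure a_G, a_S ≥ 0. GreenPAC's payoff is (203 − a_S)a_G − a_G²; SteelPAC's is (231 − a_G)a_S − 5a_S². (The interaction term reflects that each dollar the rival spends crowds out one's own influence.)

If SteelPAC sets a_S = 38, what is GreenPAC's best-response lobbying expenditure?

82.5

Expanding GreenPAC's payoff: 203a_G − a_Sa_G − a_G².
∂π/∂a_G = 203 − a_S − 2a_G = 0, so a_G = 101.5 − 0.5a_S.
At a_S = 38: a_G = 101.5 − 0.5·38 = 82.5.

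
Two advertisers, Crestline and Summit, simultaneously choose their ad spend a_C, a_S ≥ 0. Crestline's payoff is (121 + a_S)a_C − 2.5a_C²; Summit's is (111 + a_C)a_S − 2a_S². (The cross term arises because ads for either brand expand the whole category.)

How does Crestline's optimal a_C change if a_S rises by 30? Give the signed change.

Expanding Crestline's payoff: 121a_C + a_Sa_C − 2.5a_C².
∂π/∂a_C = 121 + a_S − 5a_C = 0, so a_C = 24.2 + 0.2a_S.
The reaction-function slope is 0.2, so a 30-unit rise in a_S moves a_C by 0.2 × 30 = 6. Crestline's best response rises — the actions are strategic complements.

6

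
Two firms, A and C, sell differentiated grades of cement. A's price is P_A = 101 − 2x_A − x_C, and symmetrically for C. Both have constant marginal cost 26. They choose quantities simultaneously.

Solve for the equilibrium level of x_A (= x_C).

Firm A's profit: π = x_A(101 − 2x_A − x_C) − 26x_A.
∂π/∂x_A = 75 − 4x_A − x_C = 0 ⇒ x_A = 18.75 − 0.25x_C.
By symmetry x_C = x_A; substituting into the reaction function, 1.25x_A = 18.75 and x_A = 15.

15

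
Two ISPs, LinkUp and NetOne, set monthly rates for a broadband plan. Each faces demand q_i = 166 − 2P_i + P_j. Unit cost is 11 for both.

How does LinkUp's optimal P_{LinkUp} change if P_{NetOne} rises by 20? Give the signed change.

5

LinkUp's profit: π = (P_{LinkUp} − 11)(166 − 2P_{LinkUp} + P_{NetOne}).
∂π/∂P_{LinkUp} = 188 − 4P_{LinkUp} + P_{NetOne} = 0 ⇒ P_{LinkUp} = 47 + 0.25P_{NetOne}.
The reaction-function slope is 0.25, so a 20-unit rise in P_{NetOne} moves P_{LinkUp} by 0.25 × 20 = 5. LinkUp's best response rises — the actions are strategic complements.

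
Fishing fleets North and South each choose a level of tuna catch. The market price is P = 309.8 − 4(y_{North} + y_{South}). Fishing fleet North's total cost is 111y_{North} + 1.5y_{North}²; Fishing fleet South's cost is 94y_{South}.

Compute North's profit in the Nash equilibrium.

561.055

Fishing fleet North's profit: π = y_{North}(309.8 − 4(y_{North} + y_{South})) − 111y_{North} − 1.5y_{North}².
∂π/∂y_{North} = 198.8 − 11y_{North} − 4y_{South} = 0, so y_{North} = 994/55 − (4/11)y_{South}.
For South: ∂π/∂y_{South} = 215.8 − 8y_{South} − 4y_{North} = 0 ⇒ y_{South} = 26.975 − 0.5y_{North}.
Substituting the second reaction function into the first: y_{North} = 994/55 − (4/11)(26.975 − 0.5y_{North}), which gives (9/11)y_{North} = 909/110 ⇒ y_{North} = 10.1.
Then y_{South} = 26.975 − 0.5·10.1 = 21.925.
Price P = 309.8 − 4·32.025 = 181.7.
North's profit: (181.7 − 111)·10.1 − 1.5(10.1)² = 561.055.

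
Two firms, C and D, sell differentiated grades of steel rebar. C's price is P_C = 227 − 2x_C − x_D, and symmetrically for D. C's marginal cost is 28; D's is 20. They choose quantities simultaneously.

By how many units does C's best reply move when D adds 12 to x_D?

Firm C's profit: π = x_C(227 − 2x_C − x_D) − 28x_C.
∂π/∂x_C = 199 − 4x_C − x_D = 0 ⇒ x_C = 49.75 − 0.25x_D.
The reaction-function slope is −0.25, so a 12-unit rise in x_D moves x_C by −0.25 × 12 = −3. C's best response falls — the actions are strategic substitutes.

-3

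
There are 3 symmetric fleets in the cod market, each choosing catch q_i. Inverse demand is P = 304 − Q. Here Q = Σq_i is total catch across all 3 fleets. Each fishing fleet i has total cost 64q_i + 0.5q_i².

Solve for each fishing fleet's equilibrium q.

A representative fishing fleet's profit is π_i = q_i(304 − Q) − 64q_i − 0.5q_i², with Q = q_i + Σ_{j≠i} q_j.
First-order condition: 240 − 3q_i − Σ_{j≠i} q_j = 0.
Imposing symmetry (q_j = q for all j) turns Σ_{j≠i} q_j into 2q, so 240 = 5q and q = 48.

48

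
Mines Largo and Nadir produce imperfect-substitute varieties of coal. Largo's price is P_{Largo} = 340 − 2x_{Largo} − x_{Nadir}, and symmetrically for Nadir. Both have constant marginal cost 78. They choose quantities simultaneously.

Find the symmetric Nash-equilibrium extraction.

52.4

Mine Largo's profit: π = x_{Largo}(340 − 2x_{Largo} − x_{Nadir}) − 78x_{Largo}.
∂π/∂x_{Largo} = 262 − 4x_{Largo} − x_{Nadir} = 0 ⇒ x_{Largo} = 65.5 − 0.25x_{Nadir}.
The game is symmetric, so in equilibrium x_{Nadir} = x_{Largo}: the reaction function gives 1.25x_{Largo} = 65.5, hence x_{Largo} = 52.4.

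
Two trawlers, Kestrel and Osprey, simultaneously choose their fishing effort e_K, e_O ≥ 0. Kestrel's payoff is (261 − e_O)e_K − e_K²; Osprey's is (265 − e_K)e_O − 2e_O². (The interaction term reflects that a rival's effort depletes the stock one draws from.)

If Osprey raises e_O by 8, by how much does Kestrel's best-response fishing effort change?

-4

Expanding Kestrel's payoff: 261e_K − e_Oe_K − e_K².
∂π/∂e_K = 261 − e_O − 2e_K = 0, so e_K = 130.5 − 0.5e_O.
The reaction-function slope is −0.5, so an 8-unit rise in e_O moves e_K by −0.5 × 8 = −4. Kestrel's best response falls — the actions are strategic substitutes.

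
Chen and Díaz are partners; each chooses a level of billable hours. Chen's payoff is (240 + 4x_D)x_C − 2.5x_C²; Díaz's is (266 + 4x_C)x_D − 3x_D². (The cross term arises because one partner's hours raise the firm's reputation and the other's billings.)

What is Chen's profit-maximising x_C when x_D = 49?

87.2

Expanding Chen's payoff: 240x_C + 4x_Dx_C − 2.5x_C².
∂π/∂x_C = 240 + 4x_D − 5x_C = 0, so x_C = 48 + 0.8x_D.
At x_D = 49: x_C = 48 + 0.8·49 = 87.2.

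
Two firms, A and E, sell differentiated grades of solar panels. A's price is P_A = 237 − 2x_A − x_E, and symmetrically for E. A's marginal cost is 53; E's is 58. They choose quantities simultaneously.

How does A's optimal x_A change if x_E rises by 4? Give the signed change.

Firm A's profit: π = x_A(237 − 2x_A − x_E) − 53x_A.
∂π/∂x_A = 184 − 4x_A − x_E = 0 ⇒ x_A = 46 − 0.25x_E.
The reaction-function slope is −0.25, so a 4-unit rise in x_E moves x_A by −0.25 × 4 = −1. A's best response falls — the actions are strategic substitutes.

-1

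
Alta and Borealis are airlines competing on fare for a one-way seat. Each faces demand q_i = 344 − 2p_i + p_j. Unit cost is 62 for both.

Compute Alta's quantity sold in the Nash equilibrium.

Alta's profit: π = (p_{Alta} − 62)(344 − 2p_{Alta} + p_{Borealis}).
∂π/∂p_{Alta} = 468 − 4p_{Alta} + p_{Borealis} = 0 ⇒ p_{Alta} = 117 + 0.25p_{Borealis}.
The game is symmetric, so in equilibrium p_{Borealis} = p_{Alta}: the reaction function gives 0.75p_{Alta} = 117, hence p_{Alta} = 156.
q_{Alta} = 344 − 2·156 + 156 = 188.

188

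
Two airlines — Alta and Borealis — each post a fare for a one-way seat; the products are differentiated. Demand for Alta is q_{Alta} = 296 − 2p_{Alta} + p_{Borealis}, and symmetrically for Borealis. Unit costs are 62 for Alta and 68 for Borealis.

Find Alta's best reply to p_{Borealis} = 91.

127.75

Alta's profit: π = (p_{Alta} − 62)(296 − 2p_{Alta} + p_{Borealis}).
∂π/∂p_{Alta} = 420 − 4p_{Alta} + p_{Borealis} = 0 ⇒ p_{Alta} = 105 + 0.25p_{Borealis}.
At p_{Borealis} = 91: p_{Alta} = 105 + 0.25·91 = 127.75.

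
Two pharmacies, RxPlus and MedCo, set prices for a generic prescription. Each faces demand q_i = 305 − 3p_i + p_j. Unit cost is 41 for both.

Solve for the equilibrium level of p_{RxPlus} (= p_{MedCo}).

RxPlus's profit: π = (p_{RxPlus} − 41)(305 − 3p_{RxPlus} + p_{MedCo}).
∂π/∂p_{RxPlus} = 428 − 6p_{RxPlus} + p_{MedCo} = 0 ⇒ p_{RxPlus} = 214/3 + (1/6)p_{MedCo}.
By symmetry p_{MedCo} = p_{RxPlus}; substituting into the reaction function, (5/6)p_{RxPlus} = 214/3 and p_{RxPlus} = 85.6.

85.6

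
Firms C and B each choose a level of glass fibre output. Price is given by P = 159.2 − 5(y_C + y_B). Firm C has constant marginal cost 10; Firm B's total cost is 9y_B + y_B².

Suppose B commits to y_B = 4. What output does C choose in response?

Firm C's profit: π = y_C(159.2 − 5(y_C + y_B)) − 10y_C.
∂π/∂y_C = 149.2 − 10y_C − 5y_B = 0, so y_C = 14.92 − 0.5y_B.
At y_B = 4: y_C = 14.92 − 0.5·4 = 12.92.

12.92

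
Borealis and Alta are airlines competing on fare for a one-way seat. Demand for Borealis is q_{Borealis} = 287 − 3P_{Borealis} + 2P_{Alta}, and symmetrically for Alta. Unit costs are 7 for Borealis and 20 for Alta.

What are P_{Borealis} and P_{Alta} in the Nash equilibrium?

Borealis's profit: π = (P_{Borealis} − 7)(287 − 3P_{Borealis} + 2P_{Alta}).
∂π/∂P_{Borealis} = 308 − 6P_{Borealis} + 2P_{Alta} = 0 ⇒ P_{Borealis} = 154/3 + (1/3)P_{Alta}.
Similarly P_{Alta} = 347/6 + (1/3)P_{Borealis}.
Solving the two reaction functions simultaneously: (1 − (1/3)(1/3))P_{Borealis} = 154/3 + (1/3)·(347/6), so (8/9)P_{Borealis} = 1271/18 and P_{Borealis} = 79.4375.
Then P_{Alta} = 347/6 + (1/3)·79.4375 = 84.3125.

79.4375, 84.3125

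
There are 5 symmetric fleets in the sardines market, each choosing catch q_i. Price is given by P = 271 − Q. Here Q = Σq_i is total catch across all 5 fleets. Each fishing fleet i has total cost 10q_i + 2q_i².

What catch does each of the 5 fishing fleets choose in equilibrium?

26.1

A representative fishing fleet's profit is π_i = q_i(271 − Q) − 10q_i − 2q_i², with Q = q_i + Σ_{j≠i} q_j.
First-order condition: 261 − 6q_i − Σ_{j≠i} q_j = 0.
Imposing symmetry (q_j = q for all j) turns Σ_{j≠i} q_j into 4q, so 261 = 10q and q = 26.1.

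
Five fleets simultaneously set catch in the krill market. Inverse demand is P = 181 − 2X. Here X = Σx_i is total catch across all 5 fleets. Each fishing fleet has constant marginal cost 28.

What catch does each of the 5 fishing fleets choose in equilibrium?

A representative fishing fleet's profit is π_i = x_i(181 − 2X) − 28x_i, with X = x_i + Σ_{j≠i} x_j.
First-order condition: 153 − 4x_i − 2Σ_{j≠i} x_j = 0.
In a symmetric equilibrium every fishing fleet chooses the same x, so Σ_{j≠i} x_j = 4x. The condition becomes 153 − 12x = 0, giving x = 153/12 = 12.75.

12.75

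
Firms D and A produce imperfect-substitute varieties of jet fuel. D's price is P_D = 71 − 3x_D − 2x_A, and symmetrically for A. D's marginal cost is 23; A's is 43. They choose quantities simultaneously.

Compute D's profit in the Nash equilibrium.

157.6875

Firm D's profit: π = x_D(71 − 3x_D − 2x_A) − 23x_D.
∂π/∂x_D = 48 − 6x_D − 2x_A = 0 ⇒ x_D = 8 − (1/3)x_A.
Similarly x_A = 14/3 − (1/3)x_D.
Substituting the second reaction function into the first: x_D = 8 − (1/3)(14/3 − (1/3)x_D), which gives (8/9)x_D = 58/9 ⇒ x_D = 7.25.
Then x_A = 14/3 − (1/3)·7.25 = 2.25.
P_D = 71 − 3·7.25 − 2·2.25 = 44.75.
Profit = (44.75 − 23)·7.25 = 157.6875.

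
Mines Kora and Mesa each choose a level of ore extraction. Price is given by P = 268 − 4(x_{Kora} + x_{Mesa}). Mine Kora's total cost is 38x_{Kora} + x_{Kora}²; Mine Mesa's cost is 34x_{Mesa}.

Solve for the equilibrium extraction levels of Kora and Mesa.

14.125, 22.1875

Mine Kora's profit: π = x_{Kora}(268 − 4(x_{Kora} + x_{Mesa})) − 38x_{Kora} − x_{Kora}².
∂π/∂x_{Kora} = 230 − 10x_{Kora} − 4x_{Mesa} = 0, so x_{Kora} = 23 − 0.4x_{Mesa}.
For Mesa: ∂π/∂x_{Mesa} = 234 − 8x_{Mesa} − 4x_{Kora} = 0 ⇒ x_{Mesa} = 29.25 − 0.5x_{Kora}.
Plugging x_{Mesa} into Kora's best response: x_{Kora} = 23 − 0.4(29.25 − 0.5x_{Kora}) ⇒ 0.8x_{Kora} = 11.3, so x_{Kora} = 14.125.
Then x_{Mesa} = 29.25 − 0.5·14.125 = 22.1875.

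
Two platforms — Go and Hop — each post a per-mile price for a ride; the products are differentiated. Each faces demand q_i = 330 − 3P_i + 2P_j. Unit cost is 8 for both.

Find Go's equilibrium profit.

Go's profit: π = (P_{Go} − 8)(330 − 3P_{Go} + 2P_{Hop}).
∂π/∂P_{Go} = 354 − 6P_{Go} + 2P_{Hop} = 0 ⇒ P_{Go} = 59 + (1/3)P_{Hop}.
Setting P_{Go} = P_{Hop} in the reaction function: P_{Go} = 59 + (1/3)P_{Go}, so P_{Go} = 59 / (2/3) = 88.5.
q_{Go} = 330 − 3·88.5 + 2·88.5 = 241.5.
Profit = (88.5 − 8)·241.5 = 19440.75.

19440.75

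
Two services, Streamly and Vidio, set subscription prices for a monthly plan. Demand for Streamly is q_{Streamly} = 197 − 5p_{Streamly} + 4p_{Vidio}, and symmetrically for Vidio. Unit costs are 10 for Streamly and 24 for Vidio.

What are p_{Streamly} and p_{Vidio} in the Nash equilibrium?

44.5, 49.5

Streamly's profit: π = (p_{Streamly} − 10)(197 − 5p_{Streamly} + 4p_{Vidio}).
∂π/∂p_{Streamly} = 247 − 10p_{Streamly} + 4p_{Vidio} = 0 ⇒ p_{Streamly} = 24.7 + 0.4p_{Vidio}.
Similarly p_{Vidio} = 31.7 + 0.4p_{Streamly}.
Plugging p_{Vidio} into Streamly's best response: p_{Streamly} = 24.7 + 0.4(31.7 + 0.4p_{Streamly}) ⇒ 0.84p_{Streamly} = 37.38, so p_{Streamly} = 44.5.
Then p_{Vidio} = 31.7 + 0.4·44.5 = 49.5.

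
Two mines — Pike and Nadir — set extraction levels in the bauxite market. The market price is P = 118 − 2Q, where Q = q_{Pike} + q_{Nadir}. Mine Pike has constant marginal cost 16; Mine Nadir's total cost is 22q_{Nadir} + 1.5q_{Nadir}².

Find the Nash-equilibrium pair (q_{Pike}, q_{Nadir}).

21.75, 7.5

Mine Pike's profit: π = q_{Pike}(118 − 2(q_{Pike} + q_{Nadir})) − 16q_{Pike}.
∂π/∂q_{Pike} = 102 − 4q_{Pike} − 2q_{Nadir} = 0, so q_{Pike} = 25.5 − 0.5q_{Nadir}.
For Nadir: ∂π/∂q_{Nadir} = 96 − 7q_{Nadir} − 2q_{Pike} = 0 ⇒ q_{Nadir} = 96/7 − (2/7)q_{Pike}.
Solving the two reaction functions simultaneously: (1 − (−0.5)(−2/7))q_{Pike} = 25.5 − 0.5·(96/7), so (6/7)q_{Pike} = 261/14 and q_{Pike} = 21.75.
Then q_{Nadir} = 96/7 − (2/7)·21.75 = 7.5.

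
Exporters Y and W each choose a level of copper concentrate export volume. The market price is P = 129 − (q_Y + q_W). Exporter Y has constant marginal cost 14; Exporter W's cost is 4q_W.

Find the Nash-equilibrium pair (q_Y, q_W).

Exporter Y's profit: π = q_Y(129 − (q_Y + q_W)) − 14q_Y.
∂π/∂q_Y = 115 − 2q_Y − q_W = 0, so q_Y = 57.5 − 0.5q_W.
By the same steps for W: q_W = 62.5 − 0.5q_Y.
Substituting the second reaction function into the first: q_Y = 57.5 − 0.5(62.5 − 0.5q_Y), which gives 0.75q_Y = 26.25 ⇒ q_Y = 35.
Then q_W = 62.5 − 0.5·35 = 45.

35, 45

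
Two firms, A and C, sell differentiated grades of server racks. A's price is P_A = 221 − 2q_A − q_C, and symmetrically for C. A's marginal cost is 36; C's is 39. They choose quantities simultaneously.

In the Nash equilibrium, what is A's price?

110.4

Firm A's profit: π = q_A(221 − 2q_A − q_C) − 36q_A.
∂π/∂q_A = 185 − 4q_A − q_C = 0 ⇒ q_A = 46.25 − 0.25q_C.
Similarly q_C = 45.5 − 0.25q_A.
Substituting the second reaction function into the first: q_A = 46.25 − 0.25(45.5 − 0.25q_A), which gives 0.9375q_A = 34.875 ⇒ q_A = 37.2.
Then q_C = 45.5 − 0.25·37.2 = 36.2.
P_A = 221 − 2·37.2 − 36.2 = 110.4.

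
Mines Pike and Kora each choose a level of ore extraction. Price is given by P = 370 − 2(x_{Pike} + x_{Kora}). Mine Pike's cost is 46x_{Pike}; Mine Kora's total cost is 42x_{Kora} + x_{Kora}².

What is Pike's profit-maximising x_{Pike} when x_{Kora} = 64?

49

Mine Pike's profit: π = x_{Pike}(370 − 2(x_{Pike} + x_{Kora})) − 46x_{Pike}.
∂π/∂x_{Pike} = 324 − 4x_{Pike} − 2x_{Kora} = 0, so x_{Pike} = 81 − 0.5x_{Kora}.
At x_{Kora} = 64: x_{Pike} = 81 − 0.5·64 = 49.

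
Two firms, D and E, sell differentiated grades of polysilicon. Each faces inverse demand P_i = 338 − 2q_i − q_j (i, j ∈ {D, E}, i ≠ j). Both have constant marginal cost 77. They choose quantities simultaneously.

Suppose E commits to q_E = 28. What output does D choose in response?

Firm D's profit: π = q_D(338 − 2q_D − q_E) − 77q_D.
∂π/∂q_D = 261 − 4q_D − q_E = 0 ⇒ q_D = 65.25 − 0.25q_E.
At q_E = 28: q_D = 65.25 − 0.25·28 = 58.25.

58.25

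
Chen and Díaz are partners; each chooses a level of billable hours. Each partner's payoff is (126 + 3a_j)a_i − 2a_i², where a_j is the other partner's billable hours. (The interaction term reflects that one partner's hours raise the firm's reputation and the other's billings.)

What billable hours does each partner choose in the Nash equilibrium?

126

Chen's payoff is (126 + 3a_D)a_C − 2a_C².
∂π/∂a_C = 126 + 3a_D − 4a_C = 0, so a_C = 31.5 + 0.75a_D.
Setting a_C = a_D in the reaction function: a_C = 31.5 + 0.75a_C, so a_C = 31.5 / 0.25 = 126.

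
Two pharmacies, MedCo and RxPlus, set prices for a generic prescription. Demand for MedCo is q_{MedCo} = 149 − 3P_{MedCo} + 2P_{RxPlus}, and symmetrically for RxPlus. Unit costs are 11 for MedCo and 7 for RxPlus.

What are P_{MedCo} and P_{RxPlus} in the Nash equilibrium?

MedCo's profit: π = (P_{MedCo} − 11)(149 − 3P_{MedCo} + 2P_{RxPlus}).
∂π/∂P_{MedCo} = 182 − 6P_{MedCo} + 2P_{RxPlus} = 0 ⇒ P_{MedCo} = 91/3 + (1/3)P_{RxPlus}.
Similarly P_{RxPlus} = 85/3 + (1/3)P_{MedCo}.
Substituting the second reaction function into the first: P_{MedCo} = 91/3 + (1/3)(85/3 + (1/3)P_{MedCo}), which gives (8/9)P_{MedCo} = 358/9 ⇒ P_{MedCo} = 44.75.
Then P_{RxPlus} = 85/3 + (1/3)·44.75 = 43.25.

44.75, 43.25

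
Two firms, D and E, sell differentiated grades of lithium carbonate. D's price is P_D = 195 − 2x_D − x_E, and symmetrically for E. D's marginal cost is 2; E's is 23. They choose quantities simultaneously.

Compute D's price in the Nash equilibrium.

82

Firm D's profit: π = x_D(195 − 2x_D − x_E) − 2x_D.
∂π/∂x_D = 193 − 4x_D − x_E = 0 ⇒ x_D = 48.25 − 0.25x_E.
Similarly x_E = 43 − 0.25x_D.
Plugging x_E into D's best response: x_D = 48.25 − 0.25(43 − 0.25x_D) ⇒ 0.9375x_D = 37.5, so x_D = 40.
Then x_E = 43 − 0.25·40 = 33.
P_D = 195 − 2·40 − 33 = 82.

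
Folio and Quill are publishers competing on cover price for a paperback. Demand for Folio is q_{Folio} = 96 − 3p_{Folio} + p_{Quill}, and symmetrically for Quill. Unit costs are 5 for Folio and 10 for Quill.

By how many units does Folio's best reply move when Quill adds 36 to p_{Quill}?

6

Folio's profit: π = (p_{Folio} − 5)(96 − 3p_{Folio} + p_{Quill}).
∂π/∂p_{Folio} = 111 − 6p_{Folio} + p_{Quill} = 0 ⇒ p_{Folio} = 18.5 + (1/6)p_{Quill}.
The reaction-function slope is 1/6, so a 36-unit rise in p_{Quill} moves p_{Folio} by 1/6 × 36 = 6. Folio's best response rises — the actions are strategic complements.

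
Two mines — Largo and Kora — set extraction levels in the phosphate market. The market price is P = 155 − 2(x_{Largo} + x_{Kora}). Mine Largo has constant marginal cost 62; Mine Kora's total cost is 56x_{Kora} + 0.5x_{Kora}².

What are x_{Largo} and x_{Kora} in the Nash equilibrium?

Mine Largo's profit: π = x_{Largo}(155 − 2(x_{Largo} + x_{Kora})) − 62x_{Largo}.
∂π/∂x_{Largo} = 93 − 4x_{Largo} − 2x_{Kora} = 0, so x_{Largo} = 23.25 − 0.5x_{Kora}.
For Kora: ∂π/∂x_{Kora} = 99 − 5x_{Kora} − 2x_{Largo} = 0 ⇒ x_{Kora} = 19.8 − 0.4x_{Largo}.
Plugging x_{Kora} into Largo's best response: x_{Largo} = 23.25 − 0.5(19.8 − 0.4x_{Largo}) ⇒ 0.8x_{Largo} = 13.35, so x_{Largo} = 16.6875.
Then x_{Kora} = 19.8 − 0.4·16.6875 = 13.125.

16.6875, 13.125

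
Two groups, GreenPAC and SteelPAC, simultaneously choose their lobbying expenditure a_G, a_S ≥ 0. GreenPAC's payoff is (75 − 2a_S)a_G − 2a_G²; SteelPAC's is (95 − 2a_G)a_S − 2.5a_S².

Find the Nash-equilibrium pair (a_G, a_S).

11.5625, 14.375

Expanding GreenPAC's payoff: 75a_G − 2a_Sa_G − 2a_G².
∂π/∂a_G = 75 − 2a_S − 4a_G = 0, so a_G = 18.75 − 0.5a_S.
Likewise for SteelPAC: a_S = 19 − 0.4a_G.
Substituting the second reaction function into the first: a_G = 18.75 − 0.5(19 − 0.4a_G), which gives 0.8a_G = 9.25 ⇒ a_G = 11.5625.
Then a_S = 19 − 0.4·11.5625 = 14.375.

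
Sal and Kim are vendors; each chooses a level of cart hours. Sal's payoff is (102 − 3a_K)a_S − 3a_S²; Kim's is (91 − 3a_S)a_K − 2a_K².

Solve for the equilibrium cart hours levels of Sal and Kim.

Expanding Sal's payoff: 102a_S − 3a_Ka_S − 3a_S².
∂π/∂a_S = 102 − 3a_K − 6a_S = 0, so a_S = 17 − 0.5a_K.
Likewise for Kim: a_K = 22.75 − 0.75a_S.
Plugging a_K into Sal's best response: a_S = 17 − 0.5(22.75 − 0.75a_S) ⇒ 0.625a_S = 5.625, so a_S = 9.
Then a_K = 22.75 − 0.75·9 = 16.

9, 16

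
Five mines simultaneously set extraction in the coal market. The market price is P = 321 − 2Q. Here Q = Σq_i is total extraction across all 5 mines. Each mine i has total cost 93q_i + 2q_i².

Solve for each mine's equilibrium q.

14.25

A representative mine's profit is π_i = q_i(321 − 2Q) − 93q_i − 2q_i², with Q = q_i + Σ_{j≠i} q_j.
First-order condition: 228 − 8q_i − 2Σ_{j≠i} q_j = 0.
With identical mines, set every q_j = q: then 228 − 8q − 8q = 0, i.e. q = 228/16 = 14.25.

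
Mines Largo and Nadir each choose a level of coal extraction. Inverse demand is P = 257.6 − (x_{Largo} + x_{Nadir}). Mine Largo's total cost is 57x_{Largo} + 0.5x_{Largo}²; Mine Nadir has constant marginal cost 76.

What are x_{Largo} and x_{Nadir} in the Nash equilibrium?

Mine Largo's profit: π = x_{Largo}(257.6 − (x_{Largo} + x_{Nadir})) − 57x_{Largo} − 0.5x_{Largo}².
∂π/∂x_{Largo} = 200.6 − 3x_{Largo} − x_{Nadir} = 0, so x_{Largo} = 1003/15 − (1/3)x_{Nadir}.
For Nadir: ∂π/∂x_{Nadir} = 181.6 − 2x_{Nadir} − x_{Largo} = 0 ⇒ x_{Nadir} = 90.8 − 0.5x_{Largo}.
Plugging x_{Nadir} into Largo's best response: x_{Largo} = 1003/15 − (1/3)(90.8 − 0.5x_{Largo}) ⇒ (5/6)x_{Largo} = 36.6, so x_{Largo} = 43.92.
Then x_{Nadir} = 90.8 − 0.5·43.92 = 68.84.

43.92, 68.84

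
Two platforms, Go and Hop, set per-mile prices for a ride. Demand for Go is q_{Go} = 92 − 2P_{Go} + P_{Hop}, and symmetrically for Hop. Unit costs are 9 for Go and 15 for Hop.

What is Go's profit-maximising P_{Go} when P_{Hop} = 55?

41.25

Go's profit: π = (P_{Go} − 9)(92 − 2P_{Go} + P_{Hop}).
∂π/∂P_{Go} = 110 − 4P_{Go} + P_{Hop} = 0 ⇒ P_{Go} = 27.5 + 0.25P_{Hop}.
At P_{Hop} = 55: P_{Go} = 27.5 + 0.25·55 = 41.25.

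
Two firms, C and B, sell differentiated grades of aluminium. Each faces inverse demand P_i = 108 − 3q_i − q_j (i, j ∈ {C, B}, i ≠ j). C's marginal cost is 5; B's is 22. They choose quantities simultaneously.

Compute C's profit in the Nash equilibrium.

Firm C's profit: π = q_C(108 − 3q_C − q_B) − 5q_C.
∂π/∂q_C = 103 − 6q_C − q_B = 0 ⇒ q_C = 103/6 − (1/6)q_B.
Similarly q_B = 43/3 − (1/6)q_C.
Solving the two reaction functions simultaneously: (1 − (−1/6)(−1/6))q_C = 103/6 − (1/6)·(43/3), so (35/36)q_C = 133/9 and q_C = 15.2.
Then q_B = 43/3 − (1/6)·15.2 = 11.8.
P_C = 108 − 3·15.2 − 11.8 = 50.6.
Profit = (50.6 − 5)·15.2 = 693.12.

693.12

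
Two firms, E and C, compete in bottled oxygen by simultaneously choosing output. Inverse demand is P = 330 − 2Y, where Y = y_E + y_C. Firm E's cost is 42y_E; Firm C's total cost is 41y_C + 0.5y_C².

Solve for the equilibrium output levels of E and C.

Firm E's profit: π = y_E(330 − 2(y_E + y_C)) − 42y_E.
∂π/∂y_E = 288 − 4y_E − 2y_C = 0, so y_E = 72 − 0.5y_C.
For C: ∂π/∂y_C = 289 − 5y_C − 2y_E = 0 ⇒ y_C = 57.8 − 0.4y_E.
Substituting the second reaction function into the first: y_E = 72 − 0.5(57.8 − 0.4y_E), which gives 0.8y_E = 43.1 ⇒ y_E = 53.875.
Then y_C = 57.8 − 0.4·53.875 = 36.25.

53.875, 36.25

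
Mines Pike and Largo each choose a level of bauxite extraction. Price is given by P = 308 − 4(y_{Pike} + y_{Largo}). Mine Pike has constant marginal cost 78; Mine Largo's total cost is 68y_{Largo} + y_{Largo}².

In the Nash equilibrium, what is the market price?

161.75

Mine Pike's profit: π = y_{Pike}(308 − 4(y_{Pike} + y_{Largo})) − 78y_{Pike}.
∂π/∂y_{Pike} = 230 − 8y_{Pike} − 4y_{Largo} = 0, so y_{Pike} = 28.75 − 0.5y_{Largo}.
For Largo: ∂π/∂y_{Largo} = 240 − 10y_{Largo} − 4y_{Pike} = 0 ⇒ y_{Largo} = 24 − 0.4y_{Pike}.
Plugging y_{Largo} into Pike's best response: y_{Pike} = 28.75 − 0.5(24 − 0.4y_{Pike}) ⇒ 0.8y_{Pike} = 16.75, so y_{Pike} = 20.9375.
Then y_{Largo} = 24 − 0.4·20.9375 = 15.625.
Equilibrium price: P = 308 − 4·36.5625 = 161.75.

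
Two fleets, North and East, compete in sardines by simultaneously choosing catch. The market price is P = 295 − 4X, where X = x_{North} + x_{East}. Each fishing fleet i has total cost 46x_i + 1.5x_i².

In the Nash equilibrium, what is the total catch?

Fishing fleet North's profit: π = x_{North}(295 − 4(x_{North} + x_{East})) − 46x_{North} − 1.5x_{North}².
∂π/∂x_{North} = 249 − 11x_{North} − 4x_{East} = 0, so x_{North} = 249/11 − (4/11)x_{East}.
By symmetry x_{East} = x_{North}; substituting into the reaction function, (15/11)x_{North} = 249/11 and x_{North} = 16.6.
Total catch: 16.6 + 16.6 = 33.2.

33.2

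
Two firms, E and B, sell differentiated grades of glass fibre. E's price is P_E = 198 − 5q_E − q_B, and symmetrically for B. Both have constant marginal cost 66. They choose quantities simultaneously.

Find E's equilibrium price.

Firm E's profit: π = q_E(198 − 5q_E − q_B) − 66q_E.
∂π/∂q_E = 132 − 10q_E − q_B = 0 ⇒ q_E = 13.2 − 0.1q_B.
By symmetry q_B = q_E; substituting into the reaction function, 1.1q_E = 13.2 and q_E = 12.
P_E = 198 − 5·12 − 12 = 126.

126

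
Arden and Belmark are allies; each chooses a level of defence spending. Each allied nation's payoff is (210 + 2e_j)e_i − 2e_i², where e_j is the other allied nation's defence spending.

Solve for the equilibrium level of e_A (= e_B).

Arden's payoff is (210 + 2e_B)e_A − 2e_A².
∂π/∂e_A = 210 + 2e_B − 4e_A = 0, so e_A = 52.5 + 0.5e_B.
Setting e_A = e_B in the reaction function: e_A = 52.5 + 0.5e_A, so e_A = 52.5 / 0.5 = 105.

105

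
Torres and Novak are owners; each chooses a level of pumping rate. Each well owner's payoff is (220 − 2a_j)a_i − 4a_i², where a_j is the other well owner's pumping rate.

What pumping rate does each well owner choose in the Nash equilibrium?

Torres's payoff is (220 − 2a_N)a_T − 4a_T².
∂π/∂a_T = 220 − 2a_N − 8a_T = 0, so a_T = 27.5 − 0.25a_N.
By symmetry a_N = a_T; substituting into the reaction function, 1.25a_T = 27.5 and a_T = 22.

22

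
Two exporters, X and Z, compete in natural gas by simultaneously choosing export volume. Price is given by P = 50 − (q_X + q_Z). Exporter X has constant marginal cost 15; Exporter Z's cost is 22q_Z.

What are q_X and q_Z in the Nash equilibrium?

Exporter X's profit: π = q_X(50 − (q_X + q_Z)) − 15q_X.
∂π/∂q_X = 35 − 2q_X − q_Z = 0, so q_X = 17.5 − 0.5q_Z.
By the same steps for Z: q_Z = 14 − 0.5q_X.
Plugging q_Z into X's best response: q_X = 17.5 − 0.5(14 − 0.5q_X) ⇒ 0.75q_X = 10.5, so q_X = 14.
Then q_Z = 14 − 0.5·14 = 7.

14, 7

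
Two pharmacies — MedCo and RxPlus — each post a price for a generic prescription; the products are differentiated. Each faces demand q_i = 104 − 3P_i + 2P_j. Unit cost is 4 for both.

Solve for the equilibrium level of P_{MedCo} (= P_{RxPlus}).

MedCo's profit: π = (P_{MedCo} − 4)(104 − 3P_{MedCo} + 2P_{RxPlus}).
∂π/∂P_{MedCo} = 116 − 6P_{MedCo} + 2P_{RxPlus} = 0 ⇒ P_{MedCo} = 58/3 + (1/3)P_{RxPlus}.
Setting P_{MedCo} = P_{RxPlus} in the reaction function: P_{MedCo} = 58/3 + (1/3)P_{MedCo}, so P_{MedCo} = (58/3) / (2/3) = 29.

29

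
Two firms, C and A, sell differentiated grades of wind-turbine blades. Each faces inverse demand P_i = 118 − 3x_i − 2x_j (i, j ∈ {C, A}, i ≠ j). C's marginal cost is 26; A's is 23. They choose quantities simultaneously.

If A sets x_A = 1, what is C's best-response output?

Firm C's profit: π = x_C(118 − 3x_C − 2x_A) − 26x_C.
∂π/∂x_C = 92 − 6x_C − 2x_A = 0 ⇒ x_C = 46/3 − (1/3)x_A.
At x_A = 1: x_C = 46/3 − (1/3)·1 = 15.

15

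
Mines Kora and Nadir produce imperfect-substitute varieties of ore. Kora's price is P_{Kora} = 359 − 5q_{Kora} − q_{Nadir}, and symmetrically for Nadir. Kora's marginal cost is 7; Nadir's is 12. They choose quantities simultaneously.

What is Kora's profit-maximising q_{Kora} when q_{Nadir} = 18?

Mine Kora's profit: π = q_{Kora}(359 − 5q_{Kora} − q_{Nadir}) − 7q_{Kora}.
∂π/∂q_{Kora} = 352 − 10q_{Kora} − q_{Nadir} = 0 ⇒ q_{Kora} = 35.2 − 0.1q_{Nadir}.
At q_{Nadir} = 18: q_{Kora} = 35.2 − 0.1·18 = 33.4.

33.4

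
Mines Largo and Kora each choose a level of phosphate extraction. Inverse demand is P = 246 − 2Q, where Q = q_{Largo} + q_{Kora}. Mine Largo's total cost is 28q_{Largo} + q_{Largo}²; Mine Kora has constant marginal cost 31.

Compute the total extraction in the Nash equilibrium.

64.8

Mine Largo's profit: π = q_{Largo}(246 − 2(q_{Largo} + q_{Kora})) − 28q_{Largo} − q_{Largo}².
∂π/∂q_{Largo} = 218 − 6q_{Largo} − 2q_{Kora} = 0, so q_{Largo} = 109/3 − (1/3)q_{Kora}.
For Kora: ∂π/∂q_{Kora} = 215 − 4q_{Kora} − 2q_{Largo} = 0 ⇒ q_{Kora} = 53.75 − 0.5q_{Largo}.
Substituting the second reaction function into the first: q_{Largo} = 109/3 − (1/3)(53.75 − 0.5q_{Largo}), which gives (5/6)q_{Largo} = 221/12 ⇒ q_{Largo} = 22.1.
Then q_{Kora} = 53.75 − 0.5·22.1 = 42.7.
Total extraction: 22.1 + 42.7 = 64.8.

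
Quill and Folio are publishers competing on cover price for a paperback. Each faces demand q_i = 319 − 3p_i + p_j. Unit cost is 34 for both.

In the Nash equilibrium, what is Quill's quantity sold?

Quill's profit: π = (p_{Quill} − 34)(319 − 3p_{Quill} + p_{Folio}).
∂π/∂p_{Quill} = 421 − 6p_{Quill} + p_{Folio} = 0 ⇒ p_{Quill} = 421/6 + (1/6)p_{Folio}.
Setting p_{Quill} = p_{Folio} in the reaction function: p_{Quill} = 421/6 + (1/6)p_{Quill}, so p_{Quill} = (421/6) / (5/6) = 84.2.
q_{Quill} = 319 − 3·84.2 + 84.2 = 150.6.

150.6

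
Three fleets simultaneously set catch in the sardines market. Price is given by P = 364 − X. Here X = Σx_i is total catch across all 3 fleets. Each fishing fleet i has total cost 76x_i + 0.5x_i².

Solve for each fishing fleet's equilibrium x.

57.6

A representative fishing fleet's profit is π_i = x_i(364 − X) − 76x_i − 0.5x_i², with X = x_i + Σ_{j≠i} x_j.
First-order condition: 288 − 3x_i − Σ_{j≠i} x_j = 0.
With identical fishing fleets, set every x_j = x: then 288 − 3x − 2x = 0, i.e. x = 288/5 = 57.6.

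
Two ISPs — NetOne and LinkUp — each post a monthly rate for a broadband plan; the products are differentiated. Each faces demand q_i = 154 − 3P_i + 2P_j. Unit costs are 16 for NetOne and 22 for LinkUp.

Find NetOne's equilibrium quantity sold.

NetOne's profit: π = (P_{NetOne} − 16)(154 − 3P_{NetOne} + 2P_{LinkUp}).
∂π/∂P_{NetOne} = 202 − 6P_{NetOne} + 2P_{LinkUp} = 0 ⇒ P_{NetOne} = 101/3 + (1/3)P_{LinkUp}.
Similarly P_{LinkUp} = 110/3 + (1/3)P_{NetOne}.
Solving the two reaction functions simultaneously: (1 − (1/3)(1/3))P_{NetOne} = 101/3 + (1/3)·(110/3), so (8/9)P_{NetOne} = 413/9 and P_{NetOne} = 51.625.
Then P_{LinkUp} = 110/3 + (1/3)·51.625 = 53.875.
q_{NetOne} = 154 − 3·51.625 + 2·53.875 = 106.875.

106.875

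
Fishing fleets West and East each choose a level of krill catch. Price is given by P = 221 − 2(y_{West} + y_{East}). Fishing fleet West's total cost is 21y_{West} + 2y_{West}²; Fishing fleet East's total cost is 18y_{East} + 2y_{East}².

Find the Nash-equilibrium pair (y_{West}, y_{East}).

Fishing fleet West's profit: π = y_{West}(221 − 2(y_{West} + y_{East})) − 21y_{West} − 2y_{West}².
∂π/∂y_{West} = 200 − 8y_{West} − 2y_{East} = 0, so y_{West} = 25 − 0.25y_{East}.
By the same steps for East: y_{East} = 25.375 − 0.25y_{West}.
Plugging y_{East} into West's best response: y_{West} = 25 − 0.25(25.375 − 0.25y_{West}) ⇒ 0.9375y_{West} = 597/32, so y_{West} = 19.9.
Then y_{East} = 25.375 − 0.25·19.9 = 20.4.

19.9, 20.4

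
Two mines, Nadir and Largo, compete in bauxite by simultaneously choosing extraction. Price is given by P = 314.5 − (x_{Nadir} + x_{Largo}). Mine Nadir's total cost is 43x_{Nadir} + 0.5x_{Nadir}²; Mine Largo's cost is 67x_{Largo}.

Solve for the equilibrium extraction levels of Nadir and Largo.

Mine Nadir's profit: π = x_{Nadir}(314.5 − (x_{Nadir} + x_{Largo})) − 43x_{Nadir} − 0.5x_{Nadir}².
∂π/∂x_{Nadir} = 271.5 − 3x_{Nadir} − x_{Largo} = 0, so x_{Nadir} = 90.5 − (1/3)x_{Largo}.
For Largo: ∂π/∂x_{Largo} = 247.5 − 2x_{Largo} − x_{Nadir} = 0 ⇒ x_{Largo} = 123.75 − 0.5x_{Nadir}.
Plugging x_{Largo} into Nadir's best response: x_{Nadir} = 90.5 − (1/3)(123.75 − 0.5x_{Nadir}) ⇒ (5/6)x_{Nadir} = 49.25, so x_{Nadir} = 59.1.
Then x_{Largo} = 123.75 − 0.5·59.1 = 94.2.

59.1, 94.2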